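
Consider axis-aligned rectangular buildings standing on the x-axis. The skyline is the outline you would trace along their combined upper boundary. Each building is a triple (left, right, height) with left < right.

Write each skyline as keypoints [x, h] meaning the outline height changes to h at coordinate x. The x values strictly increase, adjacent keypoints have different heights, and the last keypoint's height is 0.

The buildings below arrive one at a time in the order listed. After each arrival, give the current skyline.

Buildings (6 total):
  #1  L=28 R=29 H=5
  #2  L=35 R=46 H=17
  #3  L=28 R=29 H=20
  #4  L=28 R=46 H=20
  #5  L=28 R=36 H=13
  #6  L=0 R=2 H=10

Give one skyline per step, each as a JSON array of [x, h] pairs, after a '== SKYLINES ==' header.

== SKYLINES ==
[[28,5],[29,0]]
[[28,5],[29,0],[35,17],[46,0]]
[[28,20],[29,0],[35,17],[46,0]]
[[28,20],[46,0]]
[[28,20],[46,0]]
[[0,10],[2,0],[28,20],[46,0]]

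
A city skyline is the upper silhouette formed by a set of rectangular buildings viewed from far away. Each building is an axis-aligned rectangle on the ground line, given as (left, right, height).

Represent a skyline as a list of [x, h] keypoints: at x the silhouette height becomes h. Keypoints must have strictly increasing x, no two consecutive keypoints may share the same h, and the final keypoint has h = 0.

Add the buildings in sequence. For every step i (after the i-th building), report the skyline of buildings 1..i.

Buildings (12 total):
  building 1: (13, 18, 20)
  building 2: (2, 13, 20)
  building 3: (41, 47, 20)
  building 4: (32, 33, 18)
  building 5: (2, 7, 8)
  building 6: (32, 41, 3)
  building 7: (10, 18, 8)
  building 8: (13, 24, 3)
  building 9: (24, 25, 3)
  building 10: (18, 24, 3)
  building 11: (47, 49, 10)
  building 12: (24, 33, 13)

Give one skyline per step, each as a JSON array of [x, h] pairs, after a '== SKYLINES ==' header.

== SKYLINES ==
[[13,20],[18,0]]
[[2,20],[18,0]]
[[2,20],[18,0],[41,20],[47,0]]
[[2,20],[18,0],[32,18],[33,0],[41,20],[47,0]]
[[2,20],[18,0],[32,18],[33,0],[41,20],[47,0]]
[[2,20],[18,0],[32,18],[33,3],[41,20],[47,0]]
[[2,20],[18,0],[32,18],[33,3],[41,20],[47,0]]
[[2,20],[18,3],[24,0],[32,18],[33,3],[41,20],[47,0]]
[[2,20],[18,3],[25,0],[32,18],[33,3],[41,20],[47,0]]
[[2,20],[18,3],[25,0],[32,18],[33,3],[41,20],[47,0]]
[[2,20],[18,3],[25,0],[32,18],[33,3],[41,20],[47,10],[49,0]]
[[2,20],[18,3],[24,13],[32,18],[33,3],[41,20],[47,10],[49,0]]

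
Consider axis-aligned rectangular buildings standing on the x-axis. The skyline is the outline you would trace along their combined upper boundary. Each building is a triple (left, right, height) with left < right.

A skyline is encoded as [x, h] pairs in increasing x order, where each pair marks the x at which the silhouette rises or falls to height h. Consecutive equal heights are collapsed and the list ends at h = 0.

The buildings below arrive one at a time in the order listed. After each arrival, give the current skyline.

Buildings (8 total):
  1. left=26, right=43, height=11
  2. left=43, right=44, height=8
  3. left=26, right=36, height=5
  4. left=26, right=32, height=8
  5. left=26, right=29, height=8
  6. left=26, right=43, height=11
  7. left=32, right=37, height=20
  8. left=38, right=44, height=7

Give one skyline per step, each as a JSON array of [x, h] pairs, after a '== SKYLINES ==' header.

== SKYLINES ==
[[26,11],[43,0]]
[[26,11],[43,8],[44,0]]
[[26,11],[43,8],[44,0]]
[[26,11],[43,8],[44,0]]
[[26,11],[43,8],[44,0]]
[[26,11],[43,8],[44,0]]
[[26,11],[32,20],[37,11],[43,8],[44,0]]
[[26,11],[32,20],[37,11],[43,8],[44,0]]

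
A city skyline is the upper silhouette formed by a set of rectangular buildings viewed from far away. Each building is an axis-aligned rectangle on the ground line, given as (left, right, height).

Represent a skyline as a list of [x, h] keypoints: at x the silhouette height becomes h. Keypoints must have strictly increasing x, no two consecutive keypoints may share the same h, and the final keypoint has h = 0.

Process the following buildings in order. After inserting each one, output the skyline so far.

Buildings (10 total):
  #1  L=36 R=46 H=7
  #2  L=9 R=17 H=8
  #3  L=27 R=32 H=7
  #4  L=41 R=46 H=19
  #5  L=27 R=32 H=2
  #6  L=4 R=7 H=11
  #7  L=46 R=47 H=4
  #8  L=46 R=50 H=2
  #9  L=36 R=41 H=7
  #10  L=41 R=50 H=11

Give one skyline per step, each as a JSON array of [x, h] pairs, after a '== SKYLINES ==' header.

== SKYLINES ==
[[36,7],[46,0]]
[[9,8],[17,0],[36,7],[46,0]]
[[9,8],[17,0],[27,7],[32,0],[36,7],[46,0]]
[[9,8],[17,0],[27,7],[32,0],[36,7],[41,19],[46,0]]
[[9,8],[17,0],[27,7],[32,0],[36,7],[41,19],[46,0]]
[[4,11],[7,0],[9,8],[17,0],[27,7],[32,0],[36,7],[41,19],[46,0]]
[[4,11],[7,0],[9,8],[17,0],[27,7],[32,0],[36,7],[41,19],[46,4],[47,0]]
[[4,11],[7,0],[9,8],[17,0],[27,7],[32,0],[36,7],[41,19],[46,4],[47,2],[50,0]]
[[4,11],[7,0],[9,8],[17,0],[27,7],[32,0],[36,7],[41,19],[46,4],[47,2],[50,0]]
[[4,11],[7,0],[9,8],[17,0],[27,7],[32,0],[36,7],[41,19],[46,11],[50,0]]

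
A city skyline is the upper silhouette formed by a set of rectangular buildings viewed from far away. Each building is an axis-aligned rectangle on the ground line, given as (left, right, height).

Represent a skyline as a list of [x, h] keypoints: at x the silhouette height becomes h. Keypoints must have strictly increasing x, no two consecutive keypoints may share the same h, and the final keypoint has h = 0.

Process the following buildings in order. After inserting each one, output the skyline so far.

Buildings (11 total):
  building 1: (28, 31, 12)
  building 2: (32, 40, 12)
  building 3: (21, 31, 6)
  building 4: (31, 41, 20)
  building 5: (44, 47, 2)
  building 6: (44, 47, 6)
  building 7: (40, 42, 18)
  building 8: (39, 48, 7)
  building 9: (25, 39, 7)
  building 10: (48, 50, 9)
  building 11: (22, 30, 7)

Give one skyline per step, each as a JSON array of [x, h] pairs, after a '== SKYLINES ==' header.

== SKYLINES ==
[[28,12],[31,0]]
[[28,12],[31,0],[32,12],[40,0]]
[[21,6],[28,12],[31,0],[32,12],[40,0]]
[[21,6],[28,12],[31,20],[41,0]]
[[21,6],[28,12],[31,20],[41,0],[44,2],[47,0]]
[[21,6],[28,12],[31,20],[41,0],[44,6],[47,0]]
[[21,6],[28,12],[31,20],[41,18],[42,0],[44,6],[47,0]]
[[21,6],[28,12],[31,20],[41,18],[42,7],[48,0]]
[[21,6],[25,7],[28,12],[31,20],[41,18],[42,7],[48,0]]
[[21,6],[25,7],[28,12],[31,20],[41,18],[42,7],[48,9],[50,0]]
[[21,6],[22,7],[28,12],[31,20],[41,18],[42,7],[48,9],[50,0]]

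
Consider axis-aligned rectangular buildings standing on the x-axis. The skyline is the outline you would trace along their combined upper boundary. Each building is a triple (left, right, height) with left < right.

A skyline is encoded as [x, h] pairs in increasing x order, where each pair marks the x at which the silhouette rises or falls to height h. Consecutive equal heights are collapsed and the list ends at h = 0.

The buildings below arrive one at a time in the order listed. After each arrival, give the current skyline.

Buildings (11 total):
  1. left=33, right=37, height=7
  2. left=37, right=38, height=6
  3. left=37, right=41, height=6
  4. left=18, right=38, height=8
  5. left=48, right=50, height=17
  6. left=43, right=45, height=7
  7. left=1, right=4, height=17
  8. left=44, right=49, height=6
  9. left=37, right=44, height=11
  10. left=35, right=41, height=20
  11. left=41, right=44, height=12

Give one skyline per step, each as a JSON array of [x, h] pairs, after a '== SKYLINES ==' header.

== SKYLINES ==
[[33,7],[37,0]]
[[33,7],[37,6],[38,0]]
[[33,7],[37,6],[41,0]]
[[18,8],[38,6],[41,0]]
[[18,8],[38,6],[41,0],[48,17],[50,0]]
[[18,8],[38,6],[41,0],[43,7],[45,0],[48,17],[50,0]]
[[1,17],[4,0],[18,8],[38,6],[41,0],[43,7],[45,0],[48,17],[50,0]]
[[1,17],[4,0],[18,8],[38,6],[41,0],[43,7],[45,6],[48,17],[50,0]]
[[1,17],[4,0],[18,8],[37,11],[44,7],[45,6],[48,17],[50,0]]
[[1,17],[4,0],[18,8],[35,20],[41,11],[44,7],[45,6],[48,17],[50,0]]
[[1,17],[4,0],[18,8],[35,20],[41,12],[44,7],[45,6],[48,17],[50,0]]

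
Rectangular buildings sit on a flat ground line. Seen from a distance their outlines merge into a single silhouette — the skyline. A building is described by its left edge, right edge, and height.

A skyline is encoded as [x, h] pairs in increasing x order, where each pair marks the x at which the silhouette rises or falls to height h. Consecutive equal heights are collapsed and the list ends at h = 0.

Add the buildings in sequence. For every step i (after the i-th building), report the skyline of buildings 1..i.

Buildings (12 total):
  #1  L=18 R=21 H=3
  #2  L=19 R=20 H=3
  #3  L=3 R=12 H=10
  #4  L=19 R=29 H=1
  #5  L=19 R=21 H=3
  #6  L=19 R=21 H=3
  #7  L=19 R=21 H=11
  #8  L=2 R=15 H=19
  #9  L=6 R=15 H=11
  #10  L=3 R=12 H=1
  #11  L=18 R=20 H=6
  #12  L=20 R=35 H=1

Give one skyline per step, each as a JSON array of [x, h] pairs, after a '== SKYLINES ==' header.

== SKYLINES ==
[[18,3],[21,0]]
[[18,3],[21,0]]
[[3,10],[12,0],[18,3],[21,0]]
[[3,10],[12,0],[18,3],[21,1],[29,0]]
[[3,10],[12,0],[18,3],[21,1],[29,0]]
[[3,10],[12,0],[18,3],[21,1],[29,0]]
[[3,10],[12,0],[18,3],[19,11],[21,1],[29,0]]
[[2,19],[15,0],[18,3],[19,11],[21,1],[29,0]]
[[2,19],[15,0],[18,3],[19,11],[21,1],[29,0]]
[[2,19],[15,0],[18,3],[19,11],[21,1],[29,0]]
[[2,19],[15,0],[18,6],[19,11],[21,1],[29,0]]
[[2,19],[15,0],[18,6],[19,11],[21,1],[35,0]]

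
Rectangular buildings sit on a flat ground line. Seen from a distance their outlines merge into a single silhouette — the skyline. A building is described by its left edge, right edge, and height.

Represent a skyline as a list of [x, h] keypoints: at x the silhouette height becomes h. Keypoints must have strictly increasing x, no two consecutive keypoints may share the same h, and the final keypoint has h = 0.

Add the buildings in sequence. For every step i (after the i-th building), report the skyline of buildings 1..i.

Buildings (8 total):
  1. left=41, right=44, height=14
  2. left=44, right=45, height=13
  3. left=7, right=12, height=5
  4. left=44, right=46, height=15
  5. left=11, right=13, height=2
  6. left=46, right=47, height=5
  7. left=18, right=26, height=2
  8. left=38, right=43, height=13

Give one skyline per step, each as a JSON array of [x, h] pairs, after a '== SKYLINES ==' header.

== SKYLINES ==
[[41,14],[44,0]]
[[41,14],[44,13],[45,0]]
[[7,5],[12,0],[41,14],[44,13],[45,0]]
[[7,5],[12,0],[41,14],[44,15],[46,0]]
[[7,5],[12,2],[13,0],[41,14],[44,15],[46,0]]
[[7,5],[12,2],[13,0],[41,14],[44,15],[46,5],[47,0]]
[[7,5],[12,2],[13,0],[18,2],[26,0],[41,14],[44,15],[46,5],[47,0]]
[[7,5],[12,2],[13,0],[18,2],[26,0],[38,13],[41,14],[44,15],[46,5],[47,0]]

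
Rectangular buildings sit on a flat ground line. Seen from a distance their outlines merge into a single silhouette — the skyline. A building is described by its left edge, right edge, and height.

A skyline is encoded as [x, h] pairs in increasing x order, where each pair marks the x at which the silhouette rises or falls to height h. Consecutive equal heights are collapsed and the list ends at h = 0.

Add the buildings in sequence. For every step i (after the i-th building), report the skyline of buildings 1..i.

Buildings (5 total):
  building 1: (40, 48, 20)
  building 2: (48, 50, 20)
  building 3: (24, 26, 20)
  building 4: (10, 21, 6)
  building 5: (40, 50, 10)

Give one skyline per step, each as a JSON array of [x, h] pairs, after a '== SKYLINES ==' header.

== SKYLINES ==
[[40,20],[48,0]]
[[40,20],[50,0]]
[[24,20],[26,0],[40,20],[50,0]]
[[10,6],[21,0],[24,20],[26,0],[40,20],[50,0]]
[[10,6],[21,0],[24,20],[26,0],[40,20],[50,0]]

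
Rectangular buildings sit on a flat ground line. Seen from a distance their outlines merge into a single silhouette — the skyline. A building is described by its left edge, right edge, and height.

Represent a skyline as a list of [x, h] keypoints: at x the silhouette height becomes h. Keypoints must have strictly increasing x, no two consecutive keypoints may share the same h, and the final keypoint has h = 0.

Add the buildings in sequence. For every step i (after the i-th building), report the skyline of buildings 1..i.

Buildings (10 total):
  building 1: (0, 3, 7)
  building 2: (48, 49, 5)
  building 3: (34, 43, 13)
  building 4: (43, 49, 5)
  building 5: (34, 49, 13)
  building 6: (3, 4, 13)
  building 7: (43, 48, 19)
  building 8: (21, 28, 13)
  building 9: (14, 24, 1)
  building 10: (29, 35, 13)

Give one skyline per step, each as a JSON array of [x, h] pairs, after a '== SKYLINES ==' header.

== SKYLINES ==
[[0,7],[3,0]]
[[0,7],[3,0],[48,5],[49,0]]
[[0,7],[3,0],[34,13],[43,0],[48,5],[49,0]]
[[0,7],[3,0],[34,13],[43,5],[49,0]]
[[0,7],[3,0],[34,13],[49,0]]
[[0,7],[3,13],[4,0],[34,13],[49,0]]
[[0,7],[3,13],[4,0],[34,13],[43,19],[48,13],[49,0]]
[[0,7],[3,13],[4,0],[21,13],[28,0],[34,13],[43,19],[48,13],[49,0]]
[[0,7],[3,13],[4,0],[14,1],[21,13],[28,0],[34,13],[43,19],[48,13],[49,0]]
[[0,7],[3,13],[4,0],[14,1],[21,13],[28,0],[29,13],[43,19],[48,13],[49,0]]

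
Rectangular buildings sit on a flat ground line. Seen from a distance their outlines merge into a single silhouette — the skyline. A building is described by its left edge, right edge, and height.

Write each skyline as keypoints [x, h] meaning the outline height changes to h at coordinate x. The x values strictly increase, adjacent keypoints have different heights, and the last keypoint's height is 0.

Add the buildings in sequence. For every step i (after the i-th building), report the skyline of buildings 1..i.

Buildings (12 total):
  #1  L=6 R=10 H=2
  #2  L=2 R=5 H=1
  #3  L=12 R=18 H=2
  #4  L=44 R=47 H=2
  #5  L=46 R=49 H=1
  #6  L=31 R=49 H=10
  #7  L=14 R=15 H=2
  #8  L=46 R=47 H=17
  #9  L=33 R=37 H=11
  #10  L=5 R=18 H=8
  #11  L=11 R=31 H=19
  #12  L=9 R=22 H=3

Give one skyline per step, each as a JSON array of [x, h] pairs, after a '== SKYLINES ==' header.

== SKYLINES ==
[[6,2],[10,0]]
[[2,1],[5,0],[6,2],[10,0]]
[[2,1],[5,0],[6,2],[10,0],[12,2],[18,0]]
[[2,1],[5,0],[6,2],[10,0],[12,2],[18,0],[44,2],[47,0]]
[[2,1],[5,0],[6,2],[10,0],[12,2],[18,0],[44,2],[47,1],[49,0]]
[[2,1],[5,0],[6,2],[10,0],[12,2],[18,0],[31,10],[49,0]]
[[2,1],[5,0],[6,2],[10,0],[12,2],[18,0],[31,10],[49,0]]
[[2,1],[5,0],[6,2],[10,0],[12,2],[18,0],[31,10],[46,17],[47,10],[49,0]]
[[2,1],[5,0],[6,2],[10,0],[12,2],[18,0],[31,10],[33,11],[37,10],[46,17],[47,10],[49,0]]
[[2,1],[5,8],[18,0],[31,10],[33,11],[37,10],[46,17],[47,10],[49,0]]
[[2,1],[5,8],[11,19],[31,10],[33,11],[37,10],[46,17],[47,10],[49,0]]
[[2,1],[5,8],[11,19],[31,10],[33,11],[37,10],[46,17],[47,10],[49,0]]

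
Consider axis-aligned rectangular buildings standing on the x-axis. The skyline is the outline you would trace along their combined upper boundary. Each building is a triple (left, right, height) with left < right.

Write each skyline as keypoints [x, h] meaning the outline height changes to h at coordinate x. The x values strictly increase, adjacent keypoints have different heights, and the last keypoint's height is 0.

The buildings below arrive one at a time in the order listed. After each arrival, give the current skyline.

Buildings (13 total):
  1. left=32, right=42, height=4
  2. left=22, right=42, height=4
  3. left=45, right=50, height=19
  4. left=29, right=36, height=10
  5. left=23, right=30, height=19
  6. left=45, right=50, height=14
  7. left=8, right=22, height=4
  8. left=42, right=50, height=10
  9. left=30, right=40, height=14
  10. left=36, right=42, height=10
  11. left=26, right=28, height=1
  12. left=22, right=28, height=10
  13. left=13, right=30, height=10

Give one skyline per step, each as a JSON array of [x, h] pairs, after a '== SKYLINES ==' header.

== SKYLINES ==
[[32,4],[42,0]]
[[22,4],[42,0]]
[[22,4],[42,0],[45,19],[50,0]]
[[22,4],[29,10],[36,4],[42,0],[45,19],[50,0]]
[[22,4],[23,19],[30,10],[36,4],[42,0],[45,19],[50,0]]
[[22,4],[23,19],[30,10],[36,4],[42,0],[45,19],[50,0]]
[[8,4],[23,19],[30,10],[36,4],[42,0],[45,19],[50,0]]
[[8,4],[23,19],[30,10],[36,4],[42,10],[45,19],[50,0]]
[[8,4],[23,19],[30,14],[40,4],[42,10],[45,19],[50,0]]
[[8,4],[23,19],[30,14],[40,10],[45,19],[50,0]]
[[8,4],[23,19],[30,14],[40,10],[45,19],[50,0]]
[[8,4],[22,10],[23,19],[30,14],[40,10],[45,19],[50,0]]
[[8,4],[13,10],[23,19],[30,14],[40,10],[45,19],[50,0]]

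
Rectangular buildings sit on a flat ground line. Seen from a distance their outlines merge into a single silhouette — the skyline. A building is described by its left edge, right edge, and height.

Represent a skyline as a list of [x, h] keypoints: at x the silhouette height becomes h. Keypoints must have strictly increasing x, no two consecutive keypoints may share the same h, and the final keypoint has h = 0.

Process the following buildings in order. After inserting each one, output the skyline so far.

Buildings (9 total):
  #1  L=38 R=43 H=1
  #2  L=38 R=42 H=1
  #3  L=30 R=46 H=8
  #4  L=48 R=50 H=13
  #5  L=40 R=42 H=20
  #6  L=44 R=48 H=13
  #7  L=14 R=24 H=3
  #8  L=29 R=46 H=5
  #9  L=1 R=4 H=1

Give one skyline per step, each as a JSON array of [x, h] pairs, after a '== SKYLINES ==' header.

== SKYLINES ==
[[38,1],[43,0]]
[[38,1],[43,0]]
[[30,8],[46,0]]
[[30,8],[46,0],[48,13],[50,0]]
[[30,8],[40,20],[42,8],[46,0],[48,13],[50,0]]
[[30,8],[40,20],[42,8],[44,13],[50,0]]
[[14,3],[24,0],[30,8],[40,20],[42,8],[44,13],[50,0]]
[[14,3],[24,0],[29,5],[30,8],[40,20],[42,8],[44,13],[50,0]]
[[1,1],[4,0],[14,3],[24,0],[29,5],[30,8],[40,20],[42,8],[44,13],[50,0]]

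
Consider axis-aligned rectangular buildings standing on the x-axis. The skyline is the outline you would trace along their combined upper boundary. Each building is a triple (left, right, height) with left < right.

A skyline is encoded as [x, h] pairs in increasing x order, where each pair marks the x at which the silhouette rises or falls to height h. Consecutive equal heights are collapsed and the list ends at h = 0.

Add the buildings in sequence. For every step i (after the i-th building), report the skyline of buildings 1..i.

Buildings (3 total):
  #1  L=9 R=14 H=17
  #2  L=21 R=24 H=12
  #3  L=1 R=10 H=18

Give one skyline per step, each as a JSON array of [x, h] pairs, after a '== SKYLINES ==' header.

== SKYLINES ==
[[9,17],[14,0]]
[[9,17],[14,0],[21,12],[24,0]]
[[1,18],[10,17],[14,0],[21,12],[24,0]]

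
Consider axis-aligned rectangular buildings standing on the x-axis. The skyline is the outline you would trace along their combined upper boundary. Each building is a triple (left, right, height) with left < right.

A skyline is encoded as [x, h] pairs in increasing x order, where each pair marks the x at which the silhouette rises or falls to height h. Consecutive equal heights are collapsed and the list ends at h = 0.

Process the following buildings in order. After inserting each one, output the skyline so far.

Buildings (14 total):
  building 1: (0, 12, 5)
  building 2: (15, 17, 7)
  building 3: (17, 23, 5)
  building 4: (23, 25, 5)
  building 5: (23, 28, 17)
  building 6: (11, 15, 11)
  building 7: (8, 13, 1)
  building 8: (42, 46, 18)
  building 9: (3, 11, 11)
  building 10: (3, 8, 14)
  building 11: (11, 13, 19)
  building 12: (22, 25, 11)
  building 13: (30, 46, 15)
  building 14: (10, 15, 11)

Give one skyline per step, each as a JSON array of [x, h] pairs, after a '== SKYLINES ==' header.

== SKYLINES ==
[[0,5],[12,0]]
[[0,5],[12,0],[15,7],[17,0]]
[[0,5],[12,0],[15,7],[17,5],[23,0]]
[[0,5],[12,0],[15,7],[17,5],[25,0]]
[[0,5],[12,0],[15,7],[17,5],[23,17],[28,0]]
[[0,5],[11,11],[15,7],[17,5],[23,17],[28,0]]
[[0,5],[11,11],[15,7],[17,5],[23,17],[28,0]]
[[0,5],[11,11],[15,7],[17,5],[23,17],[28,0],[42,18],[46,0]]
[[0,5],[3,11],[15,7],[17,5],[23,17],[28,0],[42,18],[46,0]]
[[0,5],[3,14],[8,11],[15,7],[17,5],[23,17],[28,0],[42,18],[46,0]]
[[0,5],[3,14],[8,11],[11,19],[13,11],[15,7],[17,5],[23,17],[28,0],[42,18],[46,0]]
[[0,5],[3,14],[8,11],[11,19],[13,11],[15,7],[17,5],[22,11],[23,17],[28,0],[42,18],[46,0]]
[[0,5],[3,14],[8,11],[11,19],[13,11],[15,7],[17,5],[22,11],[23,17],[28,0],[30,15],[42,18],[46,0]]
[[0,5],[3,14],[8,11],[11,19],[13,11],[15,7],[17,5],[22,11],[23,17],[28,0],[30,15],[42,18],[46,0]]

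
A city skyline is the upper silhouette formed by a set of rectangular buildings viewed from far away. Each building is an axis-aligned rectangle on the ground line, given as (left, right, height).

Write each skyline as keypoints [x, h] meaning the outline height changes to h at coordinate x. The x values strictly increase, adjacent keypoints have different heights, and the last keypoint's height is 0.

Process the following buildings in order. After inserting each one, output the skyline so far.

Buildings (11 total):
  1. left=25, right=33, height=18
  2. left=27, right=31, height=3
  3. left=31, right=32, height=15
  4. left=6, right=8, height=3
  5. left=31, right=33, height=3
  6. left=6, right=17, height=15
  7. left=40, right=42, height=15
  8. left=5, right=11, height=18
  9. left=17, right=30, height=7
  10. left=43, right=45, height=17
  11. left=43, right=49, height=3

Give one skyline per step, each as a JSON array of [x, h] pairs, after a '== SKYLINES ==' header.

== SKYLINES ==
[[25,18],[33,0]]
[[25,18],[33,0]]
[[25,18],[33,0]]
[[6,3],[8,0],[25,18],[33,0]]
[[6,3],[8,0],[25,18],[33,0]]
[[6,15],[17,0],[25,18],[33,0]]
[[6,15],[17,0],[25,18],[33,0],[40,15],[42,0]]
[[5,18],[11,15],[17,0],[25,18],[33,0],[40,15],[42,0]]
[[5,18],[11,15],[17,7],[25,18],[33,0],[40,15],[42,0]]
[[5,18],[11,15],[17,7],[25,18],[33,0],[40,15],[42,0],[43,17],[45,0]]
[[5,18],[11,15],[17,7],[25,18],[33,0],[40,15],[42,0],[43,17],[45,3],[49,0]]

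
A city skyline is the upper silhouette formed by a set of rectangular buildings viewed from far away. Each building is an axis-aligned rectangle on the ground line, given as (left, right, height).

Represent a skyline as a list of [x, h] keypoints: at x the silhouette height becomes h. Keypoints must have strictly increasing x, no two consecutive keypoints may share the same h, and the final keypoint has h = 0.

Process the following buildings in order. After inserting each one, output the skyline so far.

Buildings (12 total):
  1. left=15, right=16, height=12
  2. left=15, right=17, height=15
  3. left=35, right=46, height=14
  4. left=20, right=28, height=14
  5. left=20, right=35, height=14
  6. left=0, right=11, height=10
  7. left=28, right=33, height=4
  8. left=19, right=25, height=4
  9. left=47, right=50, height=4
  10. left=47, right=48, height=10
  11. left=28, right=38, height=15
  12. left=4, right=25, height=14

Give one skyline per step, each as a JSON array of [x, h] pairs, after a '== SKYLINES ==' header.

== SKYLINES ==
[[15,12],[16,0]]
[[15,15],[17,0]]
[[15,15],[17,0],[35,14],[46,0]]
[[15,15],[17,0],[20,14],[28,0],[35,14],[46,0]]
[[15,15],[17,0],[20,14],[46,0]]
[[0,10],[11,0],[15,15],[17,0],[20,14],[46,0]]
[[0,10],[11,0],[15,15],[17,0],[20,14],[46,0]]
[[0,10],[11,0],[15,15],[17,0],[19,4],[20,14],[46,0]]
[[0,10],[11,0],[15,15],[17,0],[19,4],[20,14],[46,0],[47,4],[50,0]]
[[0,10],[11,0],[15,15],[17,0],[19,4],[20,14],[46,0],[47,10],[48,4],[50,0]]
[[0,10],[11,0],[15,15],[17,0],[19,4],[20,14],[28,15],[38,14],[46,0],[47,10],[48,4],[50,0]]
[[0,10],[4,14],[15,15],[17,14],[28,15],[38,14],[46,0],[47,10],[48,4],[50,0]]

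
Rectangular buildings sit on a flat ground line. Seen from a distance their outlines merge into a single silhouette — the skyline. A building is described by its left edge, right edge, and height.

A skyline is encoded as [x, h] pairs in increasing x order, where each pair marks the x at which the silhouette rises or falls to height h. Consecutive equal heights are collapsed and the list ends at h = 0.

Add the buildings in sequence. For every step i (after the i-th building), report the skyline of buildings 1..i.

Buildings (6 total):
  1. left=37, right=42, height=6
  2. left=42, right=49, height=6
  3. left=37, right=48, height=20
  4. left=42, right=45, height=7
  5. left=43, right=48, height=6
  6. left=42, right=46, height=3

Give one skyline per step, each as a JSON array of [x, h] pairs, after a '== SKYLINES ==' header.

== SKYLINES ==
[[37,6],[42,0]]
[[37,6],[49,0]]
[[37,20],[48,6],[49,0]]
[[37,20],[48,6],[49,0]]
[[37,20],[48,6],[49,0]]
[[37,20],[48,6],[49,0]]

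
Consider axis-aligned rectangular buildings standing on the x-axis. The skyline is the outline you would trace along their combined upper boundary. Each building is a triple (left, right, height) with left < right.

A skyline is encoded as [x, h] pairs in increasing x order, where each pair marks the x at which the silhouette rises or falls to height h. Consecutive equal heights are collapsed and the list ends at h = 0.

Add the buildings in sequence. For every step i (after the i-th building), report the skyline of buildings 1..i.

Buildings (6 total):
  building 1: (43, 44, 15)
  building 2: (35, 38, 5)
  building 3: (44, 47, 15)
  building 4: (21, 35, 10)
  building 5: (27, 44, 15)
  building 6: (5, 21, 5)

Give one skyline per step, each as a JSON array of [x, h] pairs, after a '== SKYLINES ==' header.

== SKYLINES ==
[[43,15],[44,0]]
[[35,5],[38,0],[43,15],[44,0]]
[[35,5],[38,0],[43,15],[47,0]]
[[21,10],[35,5],[38,0],[43,15],[47,0]]
[[21,10],[27,15],[47,0]]
[[5,5],[21,10],[27,15],[47,0]]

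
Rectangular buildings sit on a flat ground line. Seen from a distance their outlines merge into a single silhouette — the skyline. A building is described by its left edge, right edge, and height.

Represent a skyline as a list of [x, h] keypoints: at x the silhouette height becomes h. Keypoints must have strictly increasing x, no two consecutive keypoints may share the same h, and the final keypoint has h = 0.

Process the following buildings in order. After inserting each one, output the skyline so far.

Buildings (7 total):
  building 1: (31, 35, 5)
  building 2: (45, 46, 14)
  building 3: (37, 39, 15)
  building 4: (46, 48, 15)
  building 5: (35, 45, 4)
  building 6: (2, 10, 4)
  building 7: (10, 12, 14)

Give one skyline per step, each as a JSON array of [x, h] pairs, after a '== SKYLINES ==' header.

== SKYLINES ==
[[31,5],[35,0]]
[[31,5],[35,0],[45,14],[46,0]]
[[31,5],[35,0],[37,15],[39,0],[45,14],[46,0]]
[[31,5],[35,0],[37,15],[39,0],[45,14],[46,15],[48,0]]
[[31,5],[35,4],[37,15],[39,4],[45,14],[46,15],[48,0]]
[[2,4],[10,0],[31,5],[35,4],[37,15],[39,4],[45,14],[46,15],[48,0]]
[[2,4],[10,14],[12,0],[31,5],[35,4],[37,15],[39,4],[45,14],[46,15],[48,0]]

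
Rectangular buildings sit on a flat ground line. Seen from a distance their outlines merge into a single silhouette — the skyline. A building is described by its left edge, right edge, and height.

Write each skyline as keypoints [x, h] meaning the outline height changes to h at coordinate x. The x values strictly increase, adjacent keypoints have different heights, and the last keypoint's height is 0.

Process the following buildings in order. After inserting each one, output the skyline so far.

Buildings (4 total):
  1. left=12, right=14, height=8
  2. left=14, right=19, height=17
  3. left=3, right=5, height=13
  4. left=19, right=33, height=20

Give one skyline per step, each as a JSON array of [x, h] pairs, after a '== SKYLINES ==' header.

== SKYLINES ==
[[12,8],[14,0]]
[[12,8],[14,17],[19,0]]
[[3,13],[5,0],[12,8],[14,17],[19,0]]
[[3,13],[5,0],[12,8],[14,17],[19,20],[33,0]]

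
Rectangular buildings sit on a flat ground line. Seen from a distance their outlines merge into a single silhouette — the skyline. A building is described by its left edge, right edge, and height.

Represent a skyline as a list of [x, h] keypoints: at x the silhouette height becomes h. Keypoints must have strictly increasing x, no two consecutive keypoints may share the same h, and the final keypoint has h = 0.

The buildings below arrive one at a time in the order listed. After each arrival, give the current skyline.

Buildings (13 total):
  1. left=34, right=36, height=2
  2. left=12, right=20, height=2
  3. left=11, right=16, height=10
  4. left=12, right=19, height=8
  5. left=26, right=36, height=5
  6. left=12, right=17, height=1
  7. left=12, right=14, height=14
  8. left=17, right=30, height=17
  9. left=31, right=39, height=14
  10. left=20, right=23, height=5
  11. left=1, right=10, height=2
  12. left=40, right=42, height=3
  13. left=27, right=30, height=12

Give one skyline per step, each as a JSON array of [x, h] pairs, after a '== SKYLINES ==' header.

== SKYLINES ==
[[34,2],[36,0]]
[[12,2],[20,0],[34,2],[36,0]]
[[11,10],[16,2],[20,0],[34,2],[36,0]]
[[11,10],[16,8],[19,2],[20,0],[34,2],[36,0]]
[[11,10],[16,8],[19,2],[20,0],[26,5],[36,0]]
[[11,10],[16,8],[19,2],[20,0],[26,5],[36,0]]
[[11,10],[12,14],[14,10],[16,8],[19,2],[20,0],[26,5],[36,0]]
[[11,10],[12,14],[14,10],[16,8],[17,17],[30,5],[36,0]]
[[11,10],[12,14],[14,10],[16,8],[17,17],[30,5],[31,14],[39,0]]
[[11,10],[12,14],[14,10],[16,8],[17,17],[30,5],[31,14],[39,0]]
[[1,2],[10,0],[11,10],[12,14],[14,10],[16,8],[17,17],[30,5],[31,14],[39,0]]
[[1,2],[10,0],[11,10],[12,14],[14,10],[16,8],[17,17],[30,5],[31,14],[39,0],[40,3],[42,0]]
[[1,2],[10,0],[11,10],[12,14],[14,10],[16,8],[17,17],[30,5],[31,14],[39,0],[40,3],[42,0]]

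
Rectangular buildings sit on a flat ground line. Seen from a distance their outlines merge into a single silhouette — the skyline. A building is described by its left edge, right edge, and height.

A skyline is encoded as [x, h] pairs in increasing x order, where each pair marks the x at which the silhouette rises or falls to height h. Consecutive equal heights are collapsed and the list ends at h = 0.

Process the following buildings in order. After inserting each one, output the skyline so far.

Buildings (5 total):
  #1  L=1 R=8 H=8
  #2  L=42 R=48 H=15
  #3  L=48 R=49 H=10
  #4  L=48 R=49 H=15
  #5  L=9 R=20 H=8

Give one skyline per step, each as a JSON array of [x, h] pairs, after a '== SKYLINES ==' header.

== SKYLINES ==
[[1,8],[8,0]]
[[1,8],[8,0],[42,15],[48,0]]
[[1,8],[8,0],[42,15],[48,10],[49,0]]
[[1,8],[8,0],[42,15],[49,0]]
[[1,8],[8,0],[9,8],[20,0],[42,15],[49,0]]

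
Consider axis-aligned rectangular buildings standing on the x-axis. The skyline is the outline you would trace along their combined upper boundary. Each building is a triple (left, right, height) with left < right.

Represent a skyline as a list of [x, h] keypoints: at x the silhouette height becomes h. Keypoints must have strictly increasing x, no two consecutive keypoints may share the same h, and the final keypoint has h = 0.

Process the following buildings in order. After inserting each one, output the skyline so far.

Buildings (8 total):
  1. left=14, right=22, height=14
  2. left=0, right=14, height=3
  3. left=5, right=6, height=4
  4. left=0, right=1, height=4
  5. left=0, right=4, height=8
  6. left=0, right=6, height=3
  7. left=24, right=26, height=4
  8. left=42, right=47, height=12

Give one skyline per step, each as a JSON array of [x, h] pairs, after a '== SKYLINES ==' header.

== SKYLINES ==
[[14,14],[22,0]]
[[0,3],[14,14],[22,0]]
[[0,3],[5,4],[6,3],[14,14],[22,0]]
[[0,4],[1,3],[5,4],[6,3],[14,14],[22,0]]
[[0,8],[4,3],[5,4],[6,3],[14,14],[22,0]]
[[0,8],[4,3],[5,4],[6,3],[14,14],[22,0]]
[[0,8],[4,3],[5,4],[6,3],[14,14],[22,0],[24,4],[26,0]]
[[0,8],[4,3],[5,4],[6,3],[14,14],[22,0],[24,4],[26,0],[42,12],[47,0]]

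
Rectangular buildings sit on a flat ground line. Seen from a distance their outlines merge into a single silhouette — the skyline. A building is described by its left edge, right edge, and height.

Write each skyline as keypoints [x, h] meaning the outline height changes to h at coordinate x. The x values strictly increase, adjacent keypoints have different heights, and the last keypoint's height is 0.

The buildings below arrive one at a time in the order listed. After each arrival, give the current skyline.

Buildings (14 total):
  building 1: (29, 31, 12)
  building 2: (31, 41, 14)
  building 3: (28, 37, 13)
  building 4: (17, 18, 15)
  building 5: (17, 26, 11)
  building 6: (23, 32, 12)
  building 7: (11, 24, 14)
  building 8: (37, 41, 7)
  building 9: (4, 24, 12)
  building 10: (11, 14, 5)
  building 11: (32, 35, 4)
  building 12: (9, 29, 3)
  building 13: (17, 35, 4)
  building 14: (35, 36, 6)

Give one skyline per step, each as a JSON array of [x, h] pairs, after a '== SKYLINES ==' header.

== SKYLINES ==
[[29,12],[31,0]]
[[29,12],[31,14],[41,0]]
[[28,13],[31,14],[41,0]]
[[17,15],[18,0],[28,13],[31,14],[41,0]]
[[17,15],[18,11],[26,0],[28,13],[31,14],[41,0]]
[[17,15],[18,11],[23,12],[28,13],[31,14],[41,0]]
[[11,14],[17,15],[18,14],[24,12],[28,13],[31,14],[41,0]]
[[11,14],[17,15],[18,14],[24,12],[28,13],[31,14],[41,0]]
[[4,12],[11,14],[17,15],[18,14],[24,12],[28,13],[31,14],[41,0]]
[[4,12],[11,14],[17,15],[18,14],[24,12],[28,13],[31,14],[41,0]]
[[4,12],[11,14],[17,15],[18,14],[24,12],[28,13],[31,14],[41,0]]
[[4,12],[11,14],[17,15],[18,14],[24,12],[28,13],[31,14],[41,0]]
[[4,12],[11,14],[17,15],[18,14],[24,12],[28,13],[31,14],[41,0]]
[[4,12],[11,14],[17,15],[18,14],[24,12],[28,13],[31,14],[41,0]]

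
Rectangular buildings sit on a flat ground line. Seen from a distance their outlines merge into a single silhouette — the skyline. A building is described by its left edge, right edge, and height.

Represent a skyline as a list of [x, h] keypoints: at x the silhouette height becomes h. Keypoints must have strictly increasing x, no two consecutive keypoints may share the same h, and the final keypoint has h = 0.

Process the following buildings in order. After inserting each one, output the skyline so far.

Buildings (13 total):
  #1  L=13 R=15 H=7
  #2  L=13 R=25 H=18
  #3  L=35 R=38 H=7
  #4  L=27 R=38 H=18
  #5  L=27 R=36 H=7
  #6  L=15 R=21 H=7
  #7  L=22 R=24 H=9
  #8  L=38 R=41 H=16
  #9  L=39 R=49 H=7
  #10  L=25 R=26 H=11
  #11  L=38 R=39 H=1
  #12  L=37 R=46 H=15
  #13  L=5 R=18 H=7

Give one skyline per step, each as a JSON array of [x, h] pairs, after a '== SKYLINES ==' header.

== SKYLINES ==
[[13,7],[15,0]]
[[13,18],[25,0]]
[[13,18],[25,0],[35,7],[38,0]]
[[13,18],[25,0],[27,18],[38,0]]
[[13,18],[25,0],[27,18],[38,0]]
[[13,18],[25,0],[27,18],[38,0]]
[[13,18],[25,0],[27,18],[38,0]]
[[13,18],[25,0],[27,18],[38,16],[41,0]]
[[13,18],[25,0],[27,18],[38,16],[41,7],[49,0]]
[[13,18],[25,11],[26,0],[27,18],[38,16],[41,7],[49,0]]
[[13,18],[25,11],[26,0],[27,18],[38,16],[41,7],[49,0]]
[[13,18],[25,11],[26,0],[27,18],[38,16],[41,15],[46,7],[49,0]]
[[5,7],[13,18],[25,11],[26,0],[27,18],[38,16],[41,15],[46,7],[49,0]]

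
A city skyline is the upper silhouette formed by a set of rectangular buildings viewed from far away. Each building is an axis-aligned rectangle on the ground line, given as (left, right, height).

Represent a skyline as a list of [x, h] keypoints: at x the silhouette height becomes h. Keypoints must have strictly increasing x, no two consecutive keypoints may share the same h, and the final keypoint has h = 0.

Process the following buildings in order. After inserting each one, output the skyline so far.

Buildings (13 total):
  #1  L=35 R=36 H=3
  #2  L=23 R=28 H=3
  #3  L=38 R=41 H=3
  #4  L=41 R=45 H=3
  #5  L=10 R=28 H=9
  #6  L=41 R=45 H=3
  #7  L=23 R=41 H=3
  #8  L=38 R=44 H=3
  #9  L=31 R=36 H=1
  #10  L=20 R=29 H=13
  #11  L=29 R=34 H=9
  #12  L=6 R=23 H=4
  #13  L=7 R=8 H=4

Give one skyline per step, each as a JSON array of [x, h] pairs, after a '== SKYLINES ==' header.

== SKYLINES ==
[[35,3],[36,0]]
[[23,3],[28,0],[35,3],[36,0]]
[[23,3],[28,0],[35,3],[36,0],[38,3],[41,0]]
[[23,3],[28,0],[35,3],[36,0],[38,3],[45,0]]
[[10,9],[28,0],[35,3],[36,0],[38,3],[45,0]]
[[10,9],[28,0],[35,3],[36,0],[38,3],[45,0]]
[[10,9],[28,3],[45,0]]
[[10,9],[28,3],[45,0]]
[[10,9],[28,3],[45,0]]
[[10,9],[20,13],[29,3],[45,0]]
[[10,9],[20,13],[29,9],[34,3],[45,0]]
[[6,4],[10,9],[20,13],[29,9],[34,3],[45,0]]
[[6,4],[10,9],[20,13],[29,9],[34,3],[45,0]]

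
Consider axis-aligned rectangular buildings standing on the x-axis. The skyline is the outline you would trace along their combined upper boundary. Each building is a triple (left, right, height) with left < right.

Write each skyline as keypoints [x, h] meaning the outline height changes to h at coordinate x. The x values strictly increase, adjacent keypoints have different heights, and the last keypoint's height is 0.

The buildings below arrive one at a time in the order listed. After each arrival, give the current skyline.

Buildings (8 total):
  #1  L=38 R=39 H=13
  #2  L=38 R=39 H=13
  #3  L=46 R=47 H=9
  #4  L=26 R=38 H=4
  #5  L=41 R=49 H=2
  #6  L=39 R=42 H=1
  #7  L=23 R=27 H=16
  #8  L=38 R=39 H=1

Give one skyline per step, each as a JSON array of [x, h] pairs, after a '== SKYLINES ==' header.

== SKYLINES ==
[[38,13],[39,0]]
[[38,13],[39,0]]
[[38,13],[39,0],[46,9],[47,0]]
[[26,4],[38,13],[39,0],[46,9],[47,0]]
[[26,4],[38,13],[39,0],[41,2],[46,9],[47,2],[49,0]]
[[26,4],[38,13],[39,1],[41,2],[46,9],[47,2],[49,0]]
[[23,16],[27,4],[38,13],[39,1],[41,2],[46,9],[47,2],[49,0]]
[[23,16],[27,4],[38,13],[39,1],[41,2],[46,9],[47,2],[49,0]]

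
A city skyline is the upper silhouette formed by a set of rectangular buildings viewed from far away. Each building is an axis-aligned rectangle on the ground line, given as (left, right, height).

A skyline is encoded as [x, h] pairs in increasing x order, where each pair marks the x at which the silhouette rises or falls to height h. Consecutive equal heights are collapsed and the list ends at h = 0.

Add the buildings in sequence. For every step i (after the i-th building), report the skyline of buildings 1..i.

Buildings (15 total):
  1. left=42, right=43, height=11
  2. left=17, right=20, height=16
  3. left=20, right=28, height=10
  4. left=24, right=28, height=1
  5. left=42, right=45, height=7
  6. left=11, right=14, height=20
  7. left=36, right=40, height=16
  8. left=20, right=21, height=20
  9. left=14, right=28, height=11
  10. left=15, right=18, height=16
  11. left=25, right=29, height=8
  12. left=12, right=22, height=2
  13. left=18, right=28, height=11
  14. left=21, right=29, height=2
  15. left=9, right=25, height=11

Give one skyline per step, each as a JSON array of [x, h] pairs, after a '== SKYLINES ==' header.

== SKYLINES ==
[[42,11],[43,0]]
[[17,16],[20,0],[42,11],[43,0]]
[[17,16],[20,10],[28,0],[42,11],[43,0]]
[[17,16],[20,10],[28,0],[42,11],[43,0]]
[[17,16],[20,10],[28,0],[42,11],[43,7],[45,0]]
[[11,20],[14,0],[17,16],[20,10],[28,0],[42,11],[43,7],[45,0]]
[[11,20],[14,0],[17,16],[20,10],[28,0],[36,16],[40,0],[42,11],[43,7],[45,0]]
[[11,20],[14,0],[17,16],[20,20],[21,10],[28,0],[36,16],[40,0],[42,11],[43,7],[45,0]]
[[11,20],[14,11],[17,16],[20,20],[21,11],[28,0],[36,16],[40,0],[42,11],[43,7],[45,0]]
[[11,20],[14,11],[15,16],[20,20],[21,11],[28,0],[36,16],[40,0],[42,11],[43,7],[45,0]]
[[11,20],[14,11],[15,16],[20,20],[21,11],[28,8],[29,0],[36,16],[40,0],[42,11],[43,7],[45,0]]
[[11,20],[14,11],[15,16],[20,20],[21,11],[28,8],[29,0],[36,16],[40,0],[42,11],[43,7],[45,0]]
[[11,20],[14,11],[15,16],[20,20],[21,11],[28,8],[29,0],[36,16],[40,0],[42,11],[43,7],[45,0]]
[[11,20],[14,11],[15,16],[20,20],[21,11],[28,8],[29,0],[36,16],[40,0],[42,11],[43,7],[45,0]]
[[9,11],[11,20],[14,11],[15,16],[20,20],[21,11],[28,8],[29,0],[36,16],[40,0],[42,11],[43,7],[45,0]]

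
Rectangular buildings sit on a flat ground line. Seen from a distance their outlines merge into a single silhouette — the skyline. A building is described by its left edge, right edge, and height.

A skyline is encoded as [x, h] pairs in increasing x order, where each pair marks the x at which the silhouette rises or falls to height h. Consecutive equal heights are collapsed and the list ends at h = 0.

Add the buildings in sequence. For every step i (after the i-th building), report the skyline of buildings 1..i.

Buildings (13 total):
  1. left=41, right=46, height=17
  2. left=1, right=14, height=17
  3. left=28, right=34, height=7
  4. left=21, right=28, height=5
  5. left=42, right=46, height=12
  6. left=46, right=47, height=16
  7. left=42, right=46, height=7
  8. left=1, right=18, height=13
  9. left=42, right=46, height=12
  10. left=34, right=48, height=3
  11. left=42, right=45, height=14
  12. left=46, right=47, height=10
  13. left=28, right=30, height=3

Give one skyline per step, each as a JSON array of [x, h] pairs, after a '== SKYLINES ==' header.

== SKYLINES ==
[[41,17],[46,0]]
[[1,17],[14,0],[41,17],[46,0]]
[[1,17],[14,0],[28,7],[34,0],[41,17],[46,0]]
[[1,17],[14,0],[21,5],[28,7],[34,0],[41,17],[46,0]]
[[1,17],[14,0],[21,5],[28,7],[34,0],[41,17],[46,0]]
[[1,17],[14,0],[21,5],[28,7],[34,0],[41,17],[46,16],[47,0]]
[[1,17],[14,0],[21,5],[28,7],[34,0],[41,17],[46,16],[47,0]]
[[1,17],[14,13],[18,0],[21,5],[28,7],[34,0],[41,17],[46,16],[47,0]]
[[1,17],[14,13],[18,0],[21,5],[28,7],[34,0],[41,17],[46,16],[47,0]]
[[1,17],[14,13],[18,0],[21,5],[28,7],[34,3],[41,17],[46,16],[47,3],[48,0]]
[[1,17],[14,13],[18,0],[21,5],[28,7],[34,3],[41,17],[46,16],[47,3],[48,0]]
[[1,17],[14,13],[18,0],[21,5],[28,7],[34,3],[41,17],[46,16],[47,3],[48,0]]
[[1,17],[14,13],[18,0],[21,5],[28,7],[34,3],[41,17],[46,16],[47,3],[48,0]]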